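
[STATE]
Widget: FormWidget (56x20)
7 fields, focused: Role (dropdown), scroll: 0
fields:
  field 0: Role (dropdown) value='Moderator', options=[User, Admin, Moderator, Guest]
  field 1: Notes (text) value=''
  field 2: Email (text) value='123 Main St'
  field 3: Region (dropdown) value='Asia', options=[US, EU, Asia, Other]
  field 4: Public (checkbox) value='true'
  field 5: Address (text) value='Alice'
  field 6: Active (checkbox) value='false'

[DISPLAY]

> Role:       [Moderator                              ▼]
  Notes:      [                                        ]
  Email:      [123 Main St                             ]
  Region:     [Asia                                   ▼]
  Public:     [x]                                       
  Address:    [Alice                                   ]
  Active:     [ ]                                       
                                                        
                                                        
                                                        
                                                        
                                                        
                                                        
                                                        
                                                        
                                                        
                                                        
                                                        
                                                        
                                                        


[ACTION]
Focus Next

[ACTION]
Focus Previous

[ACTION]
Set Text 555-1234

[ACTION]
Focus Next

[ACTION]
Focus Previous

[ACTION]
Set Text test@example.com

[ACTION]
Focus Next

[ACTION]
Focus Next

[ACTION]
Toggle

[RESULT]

  Role:       [Moderator                              ▼]
  Notes:      [                                        ]
> Email:      [123 Main St                             ]
  Region:     [Asia                                   ▼]
  Public:     [x]                                       
  Address:    [Alice                                   ]
  Active:     [ ]                                       
                                                        
                                                        
                                                        
                                                        
                                                        
                                                        
                                                        
                                                        
                                                        
                                                        
                                                        
                                                        
                                                        


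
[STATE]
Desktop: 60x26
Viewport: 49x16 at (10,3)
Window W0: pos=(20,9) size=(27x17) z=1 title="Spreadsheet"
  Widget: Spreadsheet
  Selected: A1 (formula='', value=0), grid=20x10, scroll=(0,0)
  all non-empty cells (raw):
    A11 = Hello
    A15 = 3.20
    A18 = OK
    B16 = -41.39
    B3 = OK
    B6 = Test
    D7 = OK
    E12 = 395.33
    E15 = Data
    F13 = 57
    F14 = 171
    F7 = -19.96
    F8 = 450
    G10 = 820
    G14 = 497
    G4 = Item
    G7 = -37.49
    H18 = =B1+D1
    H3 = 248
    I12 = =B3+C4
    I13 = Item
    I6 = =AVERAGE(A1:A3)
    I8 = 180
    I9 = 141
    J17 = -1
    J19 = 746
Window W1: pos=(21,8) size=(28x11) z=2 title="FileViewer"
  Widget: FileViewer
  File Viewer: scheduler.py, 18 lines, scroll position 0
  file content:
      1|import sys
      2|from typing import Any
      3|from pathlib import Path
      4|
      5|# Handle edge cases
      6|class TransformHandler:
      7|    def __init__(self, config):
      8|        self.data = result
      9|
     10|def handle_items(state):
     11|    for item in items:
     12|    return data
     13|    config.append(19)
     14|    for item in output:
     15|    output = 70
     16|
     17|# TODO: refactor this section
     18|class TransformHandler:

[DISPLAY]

                                                 
                                                 
                                                 
                                                 
                                                 
           ┏━━━━━━━━━━━━━━━━━━━━━━━━━━┓          
          ┏┃ FileViewer               ┃          
          ┃┠──────────────────────────┨          
          ┠┃import sys               ▲┃          
          ┃┃from typing import Any   █┃          
          ┃┃from pathlib import Path ░┃          
          ┃┃                         ░┃          
          ┃┃# Handle edge cases      ░┃          
          ┃┃class TransformHandler:  ░┃          
          ┃┃    def __init__(self, co▼┃          
          ┃┗━━━━━━━━━━━━━━━━━━━━━━━━━━┛          


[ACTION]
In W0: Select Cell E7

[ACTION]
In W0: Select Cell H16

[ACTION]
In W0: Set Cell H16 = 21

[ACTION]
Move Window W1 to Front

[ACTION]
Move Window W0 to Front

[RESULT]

                                                 
                                                 
                                                 
                                                 
                                                 
           ┏━━━━━━━━━━━━━━━━━━━━━━━━━━┓          
          ┏━━━━━━━━━━━━━━━━━━━━━━━━━┓ ┃          
          ┃ Spreadsheet             ┃─┨          
          ┠─────────────────────────┨▲┃          
          ┃H16: 21                  ┃█┃          
          ┃       A       B       C ┃░┃          
          ┃-------------------------┃░┃          
          ┃  1        0       0     ┃░┃          
          ┃  2        0       0     ┃░┃          
          ┃  3        0OK           ┃▼┃          
          ┃  4        0       0     ┃━┛          


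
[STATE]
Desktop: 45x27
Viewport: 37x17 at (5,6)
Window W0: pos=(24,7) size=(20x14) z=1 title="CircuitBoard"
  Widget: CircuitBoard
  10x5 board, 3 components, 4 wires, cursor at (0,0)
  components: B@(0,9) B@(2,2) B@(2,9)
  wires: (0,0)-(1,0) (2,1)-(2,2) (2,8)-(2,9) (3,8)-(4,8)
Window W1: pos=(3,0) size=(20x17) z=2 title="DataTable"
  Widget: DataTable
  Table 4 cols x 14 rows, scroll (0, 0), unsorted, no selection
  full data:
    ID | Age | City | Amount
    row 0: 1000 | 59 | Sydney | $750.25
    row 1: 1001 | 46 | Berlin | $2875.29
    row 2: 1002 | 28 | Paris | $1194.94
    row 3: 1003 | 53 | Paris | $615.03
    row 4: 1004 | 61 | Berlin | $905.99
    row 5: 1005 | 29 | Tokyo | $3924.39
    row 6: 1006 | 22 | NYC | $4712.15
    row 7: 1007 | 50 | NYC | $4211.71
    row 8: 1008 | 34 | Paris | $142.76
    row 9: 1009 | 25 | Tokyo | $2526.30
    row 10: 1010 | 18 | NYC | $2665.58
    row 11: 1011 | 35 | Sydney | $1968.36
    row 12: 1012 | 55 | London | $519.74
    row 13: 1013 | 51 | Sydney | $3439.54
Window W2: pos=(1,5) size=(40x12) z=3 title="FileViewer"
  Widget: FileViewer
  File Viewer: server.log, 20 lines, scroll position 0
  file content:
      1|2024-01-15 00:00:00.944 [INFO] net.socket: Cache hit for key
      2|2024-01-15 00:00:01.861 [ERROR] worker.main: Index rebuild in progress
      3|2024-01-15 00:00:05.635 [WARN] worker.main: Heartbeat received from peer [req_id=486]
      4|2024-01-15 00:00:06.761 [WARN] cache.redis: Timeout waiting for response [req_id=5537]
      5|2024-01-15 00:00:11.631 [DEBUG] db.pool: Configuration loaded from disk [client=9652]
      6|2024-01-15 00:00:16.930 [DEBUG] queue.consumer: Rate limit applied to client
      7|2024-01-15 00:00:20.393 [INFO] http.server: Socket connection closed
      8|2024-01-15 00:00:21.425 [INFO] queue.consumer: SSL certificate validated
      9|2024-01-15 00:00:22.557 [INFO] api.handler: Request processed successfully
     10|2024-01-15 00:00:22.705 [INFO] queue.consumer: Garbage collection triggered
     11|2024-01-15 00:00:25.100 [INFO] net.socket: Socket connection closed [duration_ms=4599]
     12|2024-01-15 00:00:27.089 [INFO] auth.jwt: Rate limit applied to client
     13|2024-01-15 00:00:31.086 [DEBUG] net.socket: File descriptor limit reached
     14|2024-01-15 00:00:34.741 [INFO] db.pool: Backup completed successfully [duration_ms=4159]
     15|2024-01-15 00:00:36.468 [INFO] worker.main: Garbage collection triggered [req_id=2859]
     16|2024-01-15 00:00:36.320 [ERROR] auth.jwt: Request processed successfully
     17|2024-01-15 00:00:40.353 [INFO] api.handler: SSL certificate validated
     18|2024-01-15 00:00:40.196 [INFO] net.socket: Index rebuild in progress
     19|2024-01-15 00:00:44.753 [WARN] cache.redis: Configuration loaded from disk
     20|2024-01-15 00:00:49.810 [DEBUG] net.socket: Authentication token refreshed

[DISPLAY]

leViewer                           ┃ 
───────────────────────────────────┨━
4-01-15 00:00:00.944 [INFO] net.so▲┃ 
4-01-15 00:00:01.861 [ERROR] worke█┃─
4-01-15 00:00:05.635 [WARN] worker░┃ 
4-01-15 00:00:06.761 [WARN] cache.░┃ 
4-01-15 00:00:11.631 [DEBUG] db.po░┃ 
4-01-15 00:00:16.930 [DEBUG] queue░┃ 
4-01-15 00:00:20.393 [INFO] http.s░┃ 
4-01-15 00:00:21.425 [INFO] queue.▼┃ 
━━━━━━━━━━━━━━━━━━━━━━━━━━━━━━━━━━━┛ 
                   ┃3                
                   ┃                 
                   ┃4                
                   ┗━━━━━━━━━━━━━━━━━
                                     
                                     


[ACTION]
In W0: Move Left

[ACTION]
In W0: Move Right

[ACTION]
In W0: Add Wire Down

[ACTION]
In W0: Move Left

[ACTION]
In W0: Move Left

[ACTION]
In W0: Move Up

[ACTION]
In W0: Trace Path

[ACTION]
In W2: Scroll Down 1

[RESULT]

leViewer                           ┃ 
───────────────────────────────────┨━
4-01-15 00:00:01.861 [ERROR] worke▲┃ 
4-01-15 00:00:05.635 [WARN] worker█┃─
4-01-15 00:00:06.761 [WARN] cache.░┃ 
4-01-15 00:00:11.631 [DEBUG] db.po░┃ 
4-01-15 00:00:16.930 [DEBUG] queue░┃ 
4-01-15 00:00:20.393 [INFO] http.s░┃ 
4-01-15 00:00:21.425 [INFO] queue.░┃ 
4-01-15 00:00:22.557 [INFO] api.ha▼┃ 
━━━━━━━━━━━━━━━━━━━━━━━━━━━━━━━━━━━┛ 
                   ┃3                
                   ┃                 
                   ┃4                
                   ┗━━━━━━━━━━━━━━━━━
                                     
                                     


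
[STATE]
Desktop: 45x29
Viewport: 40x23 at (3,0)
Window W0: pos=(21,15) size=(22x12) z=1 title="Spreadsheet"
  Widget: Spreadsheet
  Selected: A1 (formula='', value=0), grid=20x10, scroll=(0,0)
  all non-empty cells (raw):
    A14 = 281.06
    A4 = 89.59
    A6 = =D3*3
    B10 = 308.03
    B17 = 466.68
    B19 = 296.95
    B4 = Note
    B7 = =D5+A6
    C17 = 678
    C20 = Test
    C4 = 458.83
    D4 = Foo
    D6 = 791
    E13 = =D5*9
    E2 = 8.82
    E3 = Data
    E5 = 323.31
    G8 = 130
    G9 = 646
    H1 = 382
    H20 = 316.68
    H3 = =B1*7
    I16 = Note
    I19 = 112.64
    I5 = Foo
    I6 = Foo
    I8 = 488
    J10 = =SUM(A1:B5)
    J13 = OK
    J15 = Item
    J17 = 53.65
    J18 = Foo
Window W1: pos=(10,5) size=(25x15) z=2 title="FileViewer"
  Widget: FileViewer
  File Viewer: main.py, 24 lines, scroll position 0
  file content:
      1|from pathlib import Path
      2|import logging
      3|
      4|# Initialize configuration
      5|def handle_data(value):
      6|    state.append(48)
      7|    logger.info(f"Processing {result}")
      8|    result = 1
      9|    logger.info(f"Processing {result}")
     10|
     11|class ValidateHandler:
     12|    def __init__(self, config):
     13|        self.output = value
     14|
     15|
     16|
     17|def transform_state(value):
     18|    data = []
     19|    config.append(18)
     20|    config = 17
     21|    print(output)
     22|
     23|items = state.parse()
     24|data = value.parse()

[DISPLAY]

                                        
                                        
                                        
                                        
                                        
       ┏━━━━━━━━━━━━━━━━━━━━━━━┓        
       ┃ FileViewer            ┃        
       ┠───────────────────────┨        
       ┃from pathlib import Pa▲┃        
       ┃import logging        █┃        
       ┃                      ░┃        
       ┃# Initialize configura░┃        
       ┃def handle_data(value)░┃        
       ┃    state.append(48)  ░┃        
       ┃    logger.info(f"Proc░┃        
       ┃    result = 1        ░┃━━━━━━━┓
       ┃    logger.info(f"Proc░┃       ┃
       ┃                      ░┃───────┨
       ┃class ValidateHandler:▼┃       ┃
       ┗━━━━━━━━━━━━━━━━━━━━━━━┛  B    ┃
                  ┃--------------------┃
                  ┃  1      [0]       0┃
                  ┃  2        0       0┃


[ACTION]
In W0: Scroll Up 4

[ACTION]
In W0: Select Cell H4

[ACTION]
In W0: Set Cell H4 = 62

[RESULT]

                                        
                                        
                                        
                                        
                                        
       ┏━━━━━━━━━━━━━━━━━━━━━━━┓        
       ┃ FileViewer            ┃        
       ┠───────────────────────┨        
       ┃from pathlib import Pa▲┃        
       ┃import logging        █┃        
       ┃                      ░┃        
       ┃# Initialize configura░┃        
       ┃def handle_data(value)░┃        
       ┃    state.append(48)  ░┃        
       ┃    logger.info(f"Proc░┃        
       ┃    result = 1        ░┃━━━━━━━┓
       ┃    logger.info(f"Proc░┃       ┃
       ┃                      ░┃───────┨
       ┃class ValidateHandler:▼┃       ┃
       ┗━━━━━━━━━━━━━━━━━━━━━━━┛  B    ┃
                  ┃--------------------┃
                  ┃  1        0       0┃
                  ┃  2        0       0┃


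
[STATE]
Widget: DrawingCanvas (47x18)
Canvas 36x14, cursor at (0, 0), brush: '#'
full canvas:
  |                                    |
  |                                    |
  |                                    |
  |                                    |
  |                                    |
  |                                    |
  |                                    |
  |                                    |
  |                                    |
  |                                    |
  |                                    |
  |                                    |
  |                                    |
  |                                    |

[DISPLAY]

+                                              
                                               
                                               
                                               
                                               
                                               
                                               
                                               
                                               
                                               
                                               
                                               
                                               
                                               
                                               
                                               
                                               
                                               


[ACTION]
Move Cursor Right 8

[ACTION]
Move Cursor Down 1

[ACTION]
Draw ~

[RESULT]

                                               
        ~                                      
                                               
                                               
                                               
                                               
                                               
                                               
                                               
                                               
                                               
                                               
                                               
                                               
                                               
                                               
                                               
                                               


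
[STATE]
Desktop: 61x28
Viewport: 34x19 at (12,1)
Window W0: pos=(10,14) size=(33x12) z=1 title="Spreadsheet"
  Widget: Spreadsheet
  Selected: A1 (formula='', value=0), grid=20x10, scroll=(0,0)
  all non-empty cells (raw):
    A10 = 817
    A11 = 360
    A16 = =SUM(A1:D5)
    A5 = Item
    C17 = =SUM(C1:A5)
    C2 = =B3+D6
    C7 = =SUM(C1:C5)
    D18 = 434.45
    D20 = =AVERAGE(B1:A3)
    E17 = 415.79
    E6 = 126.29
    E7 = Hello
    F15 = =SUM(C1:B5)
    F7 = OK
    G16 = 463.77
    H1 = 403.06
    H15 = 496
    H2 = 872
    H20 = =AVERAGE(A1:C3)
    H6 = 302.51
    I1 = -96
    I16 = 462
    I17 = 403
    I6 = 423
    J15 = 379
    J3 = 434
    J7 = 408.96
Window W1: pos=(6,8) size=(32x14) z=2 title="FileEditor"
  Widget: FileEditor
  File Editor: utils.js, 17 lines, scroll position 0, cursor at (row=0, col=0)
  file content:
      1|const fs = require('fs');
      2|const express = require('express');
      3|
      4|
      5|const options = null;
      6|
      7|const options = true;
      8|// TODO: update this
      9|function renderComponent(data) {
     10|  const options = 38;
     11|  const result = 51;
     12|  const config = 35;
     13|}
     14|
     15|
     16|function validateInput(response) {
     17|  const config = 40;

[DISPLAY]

                                  
                                  
                                  
                                  
                                  
                                  
                                  
━━━━━━━━━━━━━━━━━━━━━━━━━┓        
Editor                   ┃        
─────────────────────────┨        
 fs = require('fs');    ▲┃        
 express = require('expr█┃        
                        ░┃        
                        ░┃━━━━┓   
 options = null;        ░┃    ┃   
                        ░┃────┨   
 options = true;        ░┃    ┃   
DO: update this         ░┃    ┃   
ion renderComponent(data░┃----┃   


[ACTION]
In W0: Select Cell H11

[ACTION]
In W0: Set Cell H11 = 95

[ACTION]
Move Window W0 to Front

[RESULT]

                                  
                                  
                                  
                                  
                                  
                                  
                                  
━━━━━━━━━━━━━━━━━━━━━━━━━┓        
Editor                   ┃        
─────────────────────────┨        
 fs = require('fs');    ▲┃        
 express = require('expr█┃        
                        ░┃        
━━━━━━━━━━━━━━━━━━━━━━━━━━━━━━┓   
Spreadsheet                   ┃   
──────────────────────────────┨   
11: 95                        ┃   
      A       B       C       ┃   
------------------------------┃   


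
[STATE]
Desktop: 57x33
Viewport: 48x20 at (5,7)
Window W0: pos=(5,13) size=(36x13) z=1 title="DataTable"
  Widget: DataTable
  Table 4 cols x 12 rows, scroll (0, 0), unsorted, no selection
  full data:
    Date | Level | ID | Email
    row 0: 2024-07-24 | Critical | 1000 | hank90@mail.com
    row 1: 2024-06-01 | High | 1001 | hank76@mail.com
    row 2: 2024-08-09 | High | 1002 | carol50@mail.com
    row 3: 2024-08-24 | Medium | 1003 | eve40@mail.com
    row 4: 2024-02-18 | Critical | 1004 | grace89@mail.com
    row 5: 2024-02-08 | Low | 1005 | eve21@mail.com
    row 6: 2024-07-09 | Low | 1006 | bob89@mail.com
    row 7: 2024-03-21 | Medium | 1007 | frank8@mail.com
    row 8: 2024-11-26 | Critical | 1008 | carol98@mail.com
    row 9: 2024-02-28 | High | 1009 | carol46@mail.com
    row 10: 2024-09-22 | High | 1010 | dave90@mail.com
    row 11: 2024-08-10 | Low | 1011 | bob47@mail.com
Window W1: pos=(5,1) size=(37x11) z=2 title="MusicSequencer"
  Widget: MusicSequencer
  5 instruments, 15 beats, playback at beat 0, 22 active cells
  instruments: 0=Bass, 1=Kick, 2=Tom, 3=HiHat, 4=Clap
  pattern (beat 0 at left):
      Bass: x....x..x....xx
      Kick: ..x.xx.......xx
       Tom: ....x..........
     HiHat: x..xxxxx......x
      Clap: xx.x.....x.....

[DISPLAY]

┃   Tom····█··········              ┃           
┃ HiHat█··█████······█              ┃           
┃  Clap██·█·····█·····              ┃           
┃                                   ┃           
┗━━━━━━━━━━━━━━━━━━━━━━━━━━━━━━━━━━━┛           
                                                
┏━━━━━━━━━━━━━━━━━━━━━━━━━━━━━━━━━━┓            
┃ DataTable                        ┃            
┠──────────────────────────────────┨            
┃Date      │Level   │ID  │Email    ┃            
┃──────────┼────────┼────┼─────────┃            
┃2024-07-24│Critical│1000│hank90@ma┃            
┃2024-06-01│High    │1001│hank76@ma┃            
┃2024-08-09│High    │1002│carol50@m┃            
┃2024-08-24│Medium  │1003│eve40@mai┃            
┃2024-02-18│Critical│1004│grace89@m┃            
┃2024-02-08│Low     │1005│eve21@mai┃            
┃2024-07-09│Low     │1006│bob89@mai┃            
┗━━━━━━━━━━━━━━━━━━━━━━━━━━━━━━━━━━┛            
                                                


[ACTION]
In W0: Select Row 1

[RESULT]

┃   Tom····█··········              ┃           
┃ HiHat█··█████······█              ┃           
┃  Clap██·█·····█·····              ┃           
┃                                   ┃           
┗━━━━━━━━━━━━━━━━━━━━━━━━━━━━━━━━━━━┛           
                                                
┏━━━━━━━━━━━━━━━━━━━━━━━━━━━━━━━━━━┓            
┃ DataTable                        ┃            
┠──────────────────────────────────┨            
┃Date      │Level   │ID  │Email    ┃            
┃──────────┼────────┼────┼─────────┃            
┃2024-07-24│Critical│1000│hank90@ma┃            
┃>024-06-01│High    │1001│hank76@ma┃            
┃2024-08-09│High    │1002│carol50@m┃            
┃2024-08-24│Medium  │1003│eve40@mai┃            
┃2024-02-18│Critical│1004│grace89@m┃            
┃2024-02-08│Low     │1005│eve21@mai┃            
┃2024-07-09│Low     │1006│bob89@mai┃            
┗━━━━━━━━━━━━━━━━━━━━━━━━━━━━━━━━━━┛            
                                                


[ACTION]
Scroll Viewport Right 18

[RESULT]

Tom····█··········              ┃               
Hat█··█████······█              ┃               
lap██·█·····█·····              ┃               
                                ┃               
━━━━━━━━━━━━━━━━━━━━━━━━━━━━━━━━┛               
                                                
━━━━━━━━━━━━━━━━━━━━━━━━━━━━━━━┓                
taTable                        ┃                
───────────────────────────────┨                
e      │Level   │ID  │Email    ┃                
───────┼────────┼────┼─────────┃                
4-07-24│Critical│1000│hank90@ma┃                
4-06-01│High    │1001│hank76@ma┃                
4-08-09│High    │1002│carol50@m┃                
4-08-24│Medium  │1003│eve40@mai┃                
4-02-18│Critical│1004│grace89@m┃                
4-02-08│Low     │1005│eve21@mai┃                
4-07-09│Low     │1006│bob89@mai┃                
━━━━━━━━━━━━━━━━━━━━━━━━━━━━━━━┛                
                                                


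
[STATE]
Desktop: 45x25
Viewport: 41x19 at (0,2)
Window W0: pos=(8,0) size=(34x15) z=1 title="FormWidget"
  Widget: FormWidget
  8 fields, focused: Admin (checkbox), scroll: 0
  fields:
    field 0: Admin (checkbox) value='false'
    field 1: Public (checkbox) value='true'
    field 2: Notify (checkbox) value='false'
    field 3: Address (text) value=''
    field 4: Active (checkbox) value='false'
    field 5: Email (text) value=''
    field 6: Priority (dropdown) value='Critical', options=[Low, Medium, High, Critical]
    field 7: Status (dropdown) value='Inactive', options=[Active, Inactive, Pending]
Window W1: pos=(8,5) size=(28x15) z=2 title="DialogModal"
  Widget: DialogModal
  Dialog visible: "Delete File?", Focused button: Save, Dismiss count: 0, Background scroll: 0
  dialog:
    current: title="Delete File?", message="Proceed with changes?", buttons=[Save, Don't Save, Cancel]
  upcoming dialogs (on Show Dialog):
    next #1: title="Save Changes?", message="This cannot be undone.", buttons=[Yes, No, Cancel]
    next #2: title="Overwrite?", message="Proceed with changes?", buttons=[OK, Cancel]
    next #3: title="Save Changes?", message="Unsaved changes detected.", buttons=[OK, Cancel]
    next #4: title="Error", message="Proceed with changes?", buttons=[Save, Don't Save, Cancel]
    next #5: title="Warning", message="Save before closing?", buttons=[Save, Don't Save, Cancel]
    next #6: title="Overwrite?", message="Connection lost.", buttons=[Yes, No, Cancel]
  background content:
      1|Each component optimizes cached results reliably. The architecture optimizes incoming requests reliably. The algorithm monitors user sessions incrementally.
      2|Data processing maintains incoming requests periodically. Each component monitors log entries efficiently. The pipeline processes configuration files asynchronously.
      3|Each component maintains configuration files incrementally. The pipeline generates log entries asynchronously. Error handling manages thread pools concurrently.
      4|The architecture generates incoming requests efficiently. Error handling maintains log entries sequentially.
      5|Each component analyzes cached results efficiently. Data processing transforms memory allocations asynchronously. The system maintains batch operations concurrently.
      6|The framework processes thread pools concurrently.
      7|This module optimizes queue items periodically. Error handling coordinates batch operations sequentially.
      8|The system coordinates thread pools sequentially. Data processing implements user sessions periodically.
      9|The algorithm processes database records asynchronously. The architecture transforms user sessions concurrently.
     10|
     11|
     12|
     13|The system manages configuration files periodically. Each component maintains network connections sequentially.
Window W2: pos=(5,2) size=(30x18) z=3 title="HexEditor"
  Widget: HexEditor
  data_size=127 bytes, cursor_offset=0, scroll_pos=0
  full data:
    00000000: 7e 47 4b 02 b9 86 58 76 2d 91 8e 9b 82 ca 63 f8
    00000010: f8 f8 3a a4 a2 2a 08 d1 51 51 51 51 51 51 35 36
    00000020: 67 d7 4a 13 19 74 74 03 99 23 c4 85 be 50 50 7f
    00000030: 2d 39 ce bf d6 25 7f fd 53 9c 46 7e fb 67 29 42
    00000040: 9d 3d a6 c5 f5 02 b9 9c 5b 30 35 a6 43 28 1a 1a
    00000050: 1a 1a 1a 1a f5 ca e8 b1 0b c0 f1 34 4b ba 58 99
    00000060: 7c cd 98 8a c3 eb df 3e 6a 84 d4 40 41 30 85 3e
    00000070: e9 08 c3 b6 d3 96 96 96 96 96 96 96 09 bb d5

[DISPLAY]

     ┏━━━━━━━━━━━━━━━━━━━━━━━━━━━━┓──────
     ┃ HexEditor                  ┃      
     ┠────────────────────────────┨      
     ┃00000000  7E 47 4b 02 b9 86 ┃┓     
     ┃00000010  f8 f8 3a a4 a2 2a ┃┃    ]
     ┃00000020  67 d7 4a 13 19 74 ┃┨     
     ┃00000030  2d 39 ce bf d6 25 ┃┃    ]
     ┃00000040  9d 3d a6 c5 f5 02 ┃┃   ▼]
     ┃00000050  1a 1a 1a 1a f5 ca ┃┃   ▼]
     ┃00000060  7c cd 98 8a c3 eb ┃┃     
     ┃00000070  e9 08 c3 b6 d3 96 ┃┃     
     ┃                            ┃┃     
     ┃                            ┃┃━━━━━
     ┃                            ┃┃     
     ┃                            ┃┃     
     ┃                            ┃┃     
     ┃                            ┃┃     
     ┗━━━━━━━━━━━━━━━━━━━━━━━━━━━━┛┛     
                                         


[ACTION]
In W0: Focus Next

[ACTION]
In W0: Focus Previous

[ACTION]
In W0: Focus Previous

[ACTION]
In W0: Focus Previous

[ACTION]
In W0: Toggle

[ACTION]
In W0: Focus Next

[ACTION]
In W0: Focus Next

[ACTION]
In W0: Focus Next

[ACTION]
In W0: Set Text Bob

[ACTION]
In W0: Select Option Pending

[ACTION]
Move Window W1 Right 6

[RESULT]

     ┏━━━━━━━━━━━━━━━━━━━━━━━━━━━━┓──────
     ┃ HexEditor                  ┃      
     ┠────────────────────────────┨      
     ┃00000000  7E 47 4b 02 b9 86 ┃━━━━━━
     ┃00000010  f8 f8 3a a4 a2 2a ┃      
     ┃00000020  67 d7 4a 13 19 74 ┃──────
     ┃00000030  2d 39 ce bf d6 25 ┃izes c
     ┃00000040  9d 3d a6 c5 f5 02 ┃tains 
     ┃00000050  1a 1a 1a 1a f5 ca ┃ains c
     ┃00000060  7c cd 98 8a c3 eb ┃───┐es
     ┃00000070  e9 08 c3 b6 d3 96 ┃   │ca
     ┃                            ┃ges│th
     ┃                            ┃e  │eu
     ┃                            ┃───┘hr
     ┃                            ┃ses da
     ┃                            ┃      
     ┃                            ┃      
     ┗━━━━━━━━━━━━━━━━━━━━━━━━━━━━┛━━━━━━
                                         


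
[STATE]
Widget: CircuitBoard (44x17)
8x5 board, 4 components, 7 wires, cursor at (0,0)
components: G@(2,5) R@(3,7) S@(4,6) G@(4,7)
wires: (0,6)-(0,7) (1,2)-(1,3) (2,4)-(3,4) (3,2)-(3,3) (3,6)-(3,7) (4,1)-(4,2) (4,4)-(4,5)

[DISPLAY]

   0 1 2 3 4 5 6 7                          
0  [.]                      · ─ ·           
                                            
1           · ─ ·                           
                                            
2                   ·   G                   
                    │                       
3           · ─ ·   ·       · ─ R           
                                            
4       · ─ ·       · ─ ·   S   G           
Cursor: (0,0)                               
                                            
                                            
                                            
                                            
                                            
                                            


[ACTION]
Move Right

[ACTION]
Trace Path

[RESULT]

   0 1 2 3 4 5 6 7                          
0      [.]                  · ─ ·           
                                            
1           · ─ ·                           
                                            
2                   ·   G                   
                    │                       
3           · ─ ·   ·       · ─ R           
                                            
4       · ─ ·       · ─ ·   S   G           
Cursor: (0,1)  Trace: No connections        
                                            
                                            
                                            
                                            
                                            
                                            


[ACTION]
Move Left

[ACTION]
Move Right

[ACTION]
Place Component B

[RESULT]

   0 1 2 3 4 5 6 7                          
0      [B]                  · ─ ·           
                                            
1           · ─ ·                           
                                            
2                   ·   G                   
                    │                       
3           · ─ ·   ·       · ─ R           
                                            
4       · ─ ·       · ─ ·   S   G           
Cursor: (0,1)  Trace: No connections        
                                            
                                            
                                            
                                            
                                            
                                            


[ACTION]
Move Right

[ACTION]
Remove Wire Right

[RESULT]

   0 1 2 3 4 5 6 7                          
0       B  [.]              · ─ ·           
                                            
1           · ─ ·                           
                                            
2                   ·   G                   
                    │                       
3           · ─ ·   ·       · ─ R           
                                            
4       · ─ ·       · ─ ·   S   G           
Cursor: (0,2)  Trace: No connections        
                                            
                                            
                                            
                                            
                                            
                                            


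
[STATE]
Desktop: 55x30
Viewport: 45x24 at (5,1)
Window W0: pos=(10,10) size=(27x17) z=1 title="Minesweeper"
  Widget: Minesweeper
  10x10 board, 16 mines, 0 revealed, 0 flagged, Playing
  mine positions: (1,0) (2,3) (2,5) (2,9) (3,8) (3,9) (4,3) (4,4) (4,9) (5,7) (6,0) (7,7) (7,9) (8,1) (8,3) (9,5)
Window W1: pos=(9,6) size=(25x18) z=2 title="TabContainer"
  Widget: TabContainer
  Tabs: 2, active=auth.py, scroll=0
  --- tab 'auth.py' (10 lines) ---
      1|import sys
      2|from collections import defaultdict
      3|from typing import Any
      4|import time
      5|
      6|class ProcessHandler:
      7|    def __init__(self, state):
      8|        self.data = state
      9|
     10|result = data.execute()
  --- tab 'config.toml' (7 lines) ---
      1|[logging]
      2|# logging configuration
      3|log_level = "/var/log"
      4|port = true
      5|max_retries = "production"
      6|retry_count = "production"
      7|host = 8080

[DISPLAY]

                                             
                                             
                                             
                                             
                                             
    ┏━━━━━━━━━━━━━━━━━━━━━━━┓                
    ┃ TabContainer          ┃                
    ┠───────────────────────┨                
    ┃[auth.py]│ config.toml ┃                
    ┃───────────────────────┃━━┓             
    ┃import sys             ┃  ┃             
    ┃from collections import┃──┨             
    ┃from typing import Any ┃  ┃             
    ┃import time            ┃  ┃             
    ┃                       ┃  ┃             
    ┃class ProcessHandler:  ┃  ┃             
    ┃    def __init__(self, ┃  ┃             
    ┃        self.data = sta┃  ┃             
    ┃                       ┃  ┃             
    ┃result = data.execute()┃  ┃             
    ┃                       ┃  ┃             
    ┃                       ┃  ┃             
    ┗━━━━━━━━━━━━━━━━━━━━━━━┛  ┃             
     ┃                         ┃             


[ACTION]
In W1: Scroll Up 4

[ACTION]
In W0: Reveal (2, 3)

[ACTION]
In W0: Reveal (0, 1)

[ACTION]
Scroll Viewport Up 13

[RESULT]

                                             
                                             
                                             
                                             
                                             
                                             
    ┏━━━━━━━━━━━━━━━━━━━━━━━┓                
    ┃ TabContainer          ┃                
    ┠───────────────────────┨                
    ┃[auth.py]│ config.toml ┃                
    ┃───────────────────────┃━━┓             
    ┃import sys             ┃  ┃             
    ┃from collections import┃──┨             
    ┃from typing import Any ┃  ┃             
    ┃import time            ┃  ┃             
    ┃                       ┃  ┃             
    ┃class ProcessHandler:  ┃  ┃             
    ┃    def __init__(self, ┃  ┃             
    ┃        self.data = sta┃  ┃             
    ┃                       ┃  ┃             
    ┃result = data.execute()┃  ┃             
    ┃                       ┃  ┃             
    ┃                       ┃  ┃             
    ┗━━━━━━━━━━━━━━━━━━━━━━━┛  ┃             


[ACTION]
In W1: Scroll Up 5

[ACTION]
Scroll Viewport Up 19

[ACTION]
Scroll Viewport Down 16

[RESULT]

    ┏━━━━━━━━━━━━━━━━━━━━━━━┓                
    ┃ TabContainer          ┃                
    ┠───────────────────────┨                
    ┃[auth.py]│ config.toml ┃                
    ┃───────────────────────┃━━┓             
    ┃import sys             ┃  ┃             
    ┃from collections import┃──┨             
    ┃from typing import Any ┃  ┃             
    ┃import time            ┃  ┃             
    ┃                       ┃  ┃             
    ┃class ProcessHandler:  ┃  ┃             
    ┃    def __init__(self, ┃  ┃             
    ┃        self.data = sta┃  ┃             
    ┃                       ┃  ┃             
    ┃result = data.execute()┃  ┃             
    ┃                       ┃  ┃             
    ┃                       ┃  ┃             
    ┗━━━━━━━━━━━━━━━━━━━━━━━┛  ┃             
     ┃                         ┃             
     ┃                         ┃             
     ┗━━━━━━━━━━━━━━━━━━━━━━━━━┛             
                                             
                                             
                                             
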